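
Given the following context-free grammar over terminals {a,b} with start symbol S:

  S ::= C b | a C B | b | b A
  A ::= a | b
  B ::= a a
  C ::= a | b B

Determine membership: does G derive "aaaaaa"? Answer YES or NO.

Convert to CNF:
  S -> C T1 | T0 X2 | T1 A | b
  A -> a | b
  B -> T0 T0
  C -> T1 B | a
  T0 -> a
  T1 -> b
  X2 -> C B

CYK fill:
  cell(0,0) a: {A,C,T0}  orig:{A,C}
  cell(1,1) a: {A,C,T0}  orig:{A,C}
  cell(2,2) a: {A,C,T0}  orig:{A,C}
  cell(3,3) a: {A,C,T0}  orig:{A,C}
  cell(4,4) a: {A,C,T0}  orig:{A,C}
  cell(5,5) a: {A,C,T0}  orig:{A,C}
  cell(0,1) aa: {B}
  cell(1,2) aa: {B}
  cell(2,3) aa: {B}
  cell(3,4) aa: {B}
  cell(4,5) aa: {B}
  cell(0,2) aaa: {X2}  orig:{}
  cell(1,3) aaa: {X2}  orig:{}
  cell(2,4) aaa: {X2}  orig:{}
  cell(3,5) aaa: {X2}  orig:{}
  cell(0,3) aaaa: {S}
  cell(1,4) aaaa: {S}
  cell(2,5) aaaa: {S}
  cell(0,4) aaaaa: ∅
  cell(1,5) aaaaa: ∅
  cell(0,5) aaaaaa: ∅

S ∉ T[0,5] ⇒ NO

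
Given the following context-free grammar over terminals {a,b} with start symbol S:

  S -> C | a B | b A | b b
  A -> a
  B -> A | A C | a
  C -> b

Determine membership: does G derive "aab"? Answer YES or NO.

CNF form of G:
  S -> T0 B | T1 A | T1 T1 | b
  A -> a
  B -> A C | a
  C -> b
  T0 -> a
  T1 -> b

Fill CYK table bottom-up:
  [0..0]={A,B,T0}  "a"  orig:{A,B}
  [1..1]={A,B,T0}  "a"  orig:{A,B}
  [2..2]={C,S,T1}  "b"  orig:{C,S}
  [0..1]={S}  "aa"
  [1..2]={B}  "ab"
  [0..2]={S}  "aab"

S ∈ T[0,2] ⇒ YES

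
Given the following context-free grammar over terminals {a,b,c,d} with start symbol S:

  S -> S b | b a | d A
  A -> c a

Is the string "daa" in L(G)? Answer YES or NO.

Convert to CNF:
  S -> S T2 | T2 T1 | T3 A
  A -> T0 T1
  T0 -> c
  T1 -> a
  T2 -> b
  T3 -> d

CYK fill:
  cell(0,0) d: {T3}  orig:{}
  cell(1,1) a: {T1}  orig:{}
  cell(2,2) a: {T1}  orig:{}
  cell(0,1) da: ∅
  cell(1,2) aa: ∅
  cell(0,2) daa: ∅

S ∉ T[0,2] ⇒ NO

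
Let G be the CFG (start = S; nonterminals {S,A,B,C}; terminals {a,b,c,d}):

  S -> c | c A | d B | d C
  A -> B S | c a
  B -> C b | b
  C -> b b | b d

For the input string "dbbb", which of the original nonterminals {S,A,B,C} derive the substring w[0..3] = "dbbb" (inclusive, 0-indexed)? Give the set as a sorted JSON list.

CNF form of G:
  S -> T0 A | T3 B | T3 C | c
  A -> B S | T0 T1
  B -> C T2 | b
  C -> T2 T2 | T2 T3
  T0 -> c
  T1 -> a
  T2 -> b
  T3 -> d

CYK table (by increasing span) (cells [i..j] with 0 ≤ i ≤ j ≤ 3 only):
  cell(0,0) d: {T3}  orig:{}
  cell(1,1) b: {B,T2}  orig:{B}
  cell(2,2) b: {B,T2}  orig:{B}
  cell(3,3) b: {B,T2}  orig:{B}
  cell(0,1) db: {S}
  cell(1,2) bb: {C}
  cell(2,3) bb: {C}
  cell(0,2) dbb: {S}
  cell(1,3) bbb: {B}
  cell(0,3) dbbb: {S}

Original NTs in T[0,3] deriving "dbbb": ["S"]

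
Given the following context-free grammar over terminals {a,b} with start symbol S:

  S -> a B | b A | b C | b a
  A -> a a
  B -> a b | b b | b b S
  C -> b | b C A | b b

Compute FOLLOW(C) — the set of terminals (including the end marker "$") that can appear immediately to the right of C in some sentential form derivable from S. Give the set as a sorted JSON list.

FIRST sets, iterate to fixpoint:
round 1:
  A via A→a a: +{a}
  B via B→a b: +{a}
  B via B→b b: +{b}
  C via C→b: +{b}
  S via S→a B: +{a}
  S via S→b A: +{b}
  FIRST(S)={a,b}  FIRST(A)={a}  FIRST(B)={a,b}  FIRST(C)={b}
round 2: — fixpoint
  FIRST(S)={a,b}  FIRST(A)={a}  FIRST(B)={a,b}  FIRST(C)={b}

Compute FOLLOW by fixpoint:
seed FOLLOW(S) with $
[1]
  C→b C A: FOLLOW(C) ⊇ FIRST(A) = {a}; new: +{a}
  C→b C A: FOLLOW(A) ⊇ FOLLOW(C) ⊇ {a}; new: +{a}
  S→a B: FOLLOW(B) ⊇ FOLLOW(S) ⊇ {$}; new: +{$}
  S→b A: FOLLOW(A) ⊇ FOLLOW(S) ⊇ {$}; new: +{$}
  S→b C: FOLLOW(C) ⊇ FOLLOW(S) ⊇ {$}; new: +{$}
  S: {$}  A: {$,a}  B: {$}  C: {$,a}
[2] (stable)
  S: {$}  A: {$,a}  B: {$}  C: {$,a}

FOLLOW(C) = ["$", "a"]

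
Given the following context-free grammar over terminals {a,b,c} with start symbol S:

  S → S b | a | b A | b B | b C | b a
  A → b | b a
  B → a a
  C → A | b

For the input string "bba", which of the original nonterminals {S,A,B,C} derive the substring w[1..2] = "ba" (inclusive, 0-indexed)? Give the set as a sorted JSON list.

Convert to CNF:
  S -> S T0 | T0 A | T0 B | T0 C | T0 T1 | a
  A -> T0 T1 | b
  B -> T1 T1
  C -> T0 T1 | b
  T0 -> b
  T1 -> a

CYK fill, restricted to cells inside w[1..2]:
  [1..1]={A,C,T0}  "b"  orig:{A,C}
  [2..2]={S,T1}  "a"  orig:{S}
  [1..2]={A,C,S}  "ba"

Original NTs in T[1,2] deriving "ba": ["A", "C", "S"]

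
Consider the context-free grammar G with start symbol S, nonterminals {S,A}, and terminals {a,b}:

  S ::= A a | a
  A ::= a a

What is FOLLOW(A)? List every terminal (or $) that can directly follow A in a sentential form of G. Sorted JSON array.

Compute FIRST by fixpoint:
round 1:
  A via A→a a: +{a}
  S via S→A a: +{a}
  FIRST(S)={a}  FIRST(A)={a}
round 2: (stable)
  FIRST(S)={a}  FIRST(A)={a}

FOLLOW sets:
FOLLOW(S) := {$}
pass 1:
  S→A a: FOLLOW(A) ⊇ FIRST(a) = {a}; new: +{a}
  S: {$}  A: {a}
pass 2: (no change)
  S: {$}  A: {a}

FOLLOW(A) = ["a"]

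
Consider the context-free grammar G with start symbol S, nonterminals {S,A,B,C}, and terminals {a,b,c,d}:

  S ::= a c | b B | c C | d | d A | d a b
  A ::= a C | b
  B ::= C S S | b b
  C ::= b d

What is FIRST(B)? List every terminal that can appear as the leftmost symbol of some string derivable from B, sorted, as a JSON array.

Compute FIRST by fixpoint:
[1]
  A via A→a C: +{a}
  A via A→b: +{b}
  B via B→b b: +{b}
  C via C→b d: +{b}
  S via S→a c: +{a}
  S via S→b B: +{b}
  S via S→c C: +{c}
  S via S→d: +{d}
  S: {a,b,c,d}  A: {a,b}  B: {b}  C: {b}
[2] done
  S: {a,b,c,d}  A: {a,b}  B: {b}  C: {b}

FIRST(B) = ["b"]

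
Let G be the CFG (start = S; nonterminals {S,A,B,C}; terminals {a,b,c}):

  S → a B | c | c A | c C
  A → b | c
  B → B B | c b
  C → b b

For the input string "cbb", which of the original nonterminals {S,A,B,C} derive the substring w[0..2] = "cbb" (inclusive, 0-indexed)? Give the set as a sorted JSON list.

Convert to CNF:
  S -> T0 A | T0 C | T2 B | c
  A -> b | c
  B -> B B | T0 T1
  C -> T1 T1
  T0 -> c
  T1 -> b
  T2 -> a

Fill CYK table bottom-up, restricted to cells inside w[0..2]:
  cell(0,0) c: {A,S,T0}  orig:{A,S}
  cell(1,1) b: {A,T1}  orig:{A}
  cell(2,2) b: {A,T1}  orig:{A}
  cell(0,1) cb: {B,S}
  cell(1,2) bb: {C}
  cell(0,2) cbb: {S}

Original NTs in T[0,2] deriving "cbb": ["S"]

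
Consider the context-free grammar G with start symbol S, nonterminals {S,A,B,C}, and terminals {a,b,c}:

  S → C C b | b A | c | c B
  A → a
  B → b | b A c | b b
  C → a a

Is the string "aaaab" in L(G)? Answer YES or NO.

CNF form of G:
  S -> C X4 | T0 A | T1 B | c
  A -> a
  B -> T0 T0 | T0 X3 | b
  C -> T2 T2
  T0 -> b
  T1 -> c
  T2 -> a
  X3 -> A T1
  X4 -> C T0

CYK fill:
  T[0,0] 'a' = {A,T2}  orig:{A}
  T[1,1] 'a' = {A,T2}  orig:{A}
  T[2,2] 'a' = {A,T2}  orig:{A}
  T[3,3] 'a' = {A,T2}  orig:{A}
  T[4,4] 'b' = {B,T0}  orig:{B}
  T[0,1] 'aa' = {C}
  T[1,2] 'aa' = {C}
  T[2,3] 'aa' = {C}
  T[3,4] 'ab' = ∅
  T[0,2] 'aaa' = ∅
  T[1,3] 'aaa' = ∅
  T[2,4] 'aab' = {X4}  orig:{}
  T[0,3] 'aaaa' = ∅
  T[1,4] 'aaab' = ∅
  T[0,4] 'aaaab' = {S}

S ∈ T[0,4] ⇒ YES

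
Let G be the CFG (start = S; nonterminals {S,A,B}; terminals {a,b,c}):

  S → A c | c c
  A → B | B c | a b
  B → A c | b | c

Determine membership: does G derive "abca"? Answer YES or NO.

CNF form of G:
  S -> A T0 | T0 T0
  A -> A T0 | B T0 | T1 T2 | b | c
  B -> A T0 | b | c
  T0 -> c
  T1 -> a
  T2 -> b

CYK fill:
  cell(0,0) a: {T1}  orig:{}
  cell(1,1) b: {A,B,T2}  orig:{A,B}
  cell(2,2) c: {A,B,T0}  orig:{A,B}
  cell(3,3) a: {T1}  orig:{}
  cell(0,1) ab: {A}
  cell(1,2) bc: {A,B,S}
  cell(2,3) ca: ∅
  cell(0,2) abc: {A,B,S}
  cell(1,3) bca: ∅
  cell(0,3) abca: ∅

S ∉ T[0,3] ⇒ NO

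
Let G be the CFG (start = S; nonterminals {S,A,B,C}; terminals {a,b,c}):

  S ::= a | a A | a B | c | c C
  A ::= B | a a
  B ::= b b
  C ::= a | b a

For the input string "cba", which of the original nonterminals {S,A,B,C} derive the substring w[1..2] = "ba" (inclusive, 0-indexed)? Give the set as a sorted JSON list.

CNF form of G:
  S -> T0 A | T0 B | T2 C | a | c
  A -> T0 T0 | T1 T1
  B -> T1 T1
  C -> T1 T0 | a
  T0 -> a
  T1 -> b
  T2 -> c

Fill CYK table bottom-up, restricted to cells inside w[1..2]:
  [1..1]={T1}  "b"  orig:{}
  [2..2]={C,S,T0}  "a"  orig:{C,S}
  [1..2]={C}  "ba"

Original NTs in T[1,2] deriving "ba": ["C"]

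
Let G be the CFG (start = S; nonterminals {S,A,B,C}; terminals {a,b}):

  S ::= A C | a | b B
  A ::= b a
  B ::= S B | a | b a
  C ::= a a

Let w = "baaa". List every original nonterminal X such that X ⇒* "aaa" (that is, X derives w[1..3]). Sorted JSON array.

Convert to CNF:
  S -> A C | T0 B | a
  A -> T0 T1
  B -> S B | T0 T1 | a
  C -> T1 T1
  T0 -> b
  T1 -> a

CYK fill, restricted to cells inside w[1..3]:
  T[1,1] 'a' = {B,S,T1}  orig:{B,S}
  T[2,2] 'a' = {B,S,T1}  orig:{B,S}
  T[3,3] 'a' = {B,S,T1}  orig:{B,S}
  T[1,2] 'aa' = {B,C}
  T[2,3] 'aa' = {B,C}
  T[1,3] 'aaa' = {B}

Original NTs in T[1,3] deriving "aaa": ["B"]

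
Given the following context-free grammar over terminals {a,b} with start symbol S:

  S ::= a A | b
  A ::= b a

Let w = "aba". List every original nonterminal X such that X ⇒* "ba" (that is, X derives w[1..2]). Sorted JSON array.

Convert to CNF:
  S -> T1 A | b
  A -> T0 T1
  T0 -> b
  T1 -> a

CYK table (by increasing span) (cells [i..j] with 1 ≤ i ≤ j ≤ 2 only):
  cell(1,1) b: {S,T0}  orig:{S}
  cell(2,2) a: {T1}  orig:{}
  cell(1,2) ba: {A}

Original NTs in T[1,2] deriving "ba": ["A"]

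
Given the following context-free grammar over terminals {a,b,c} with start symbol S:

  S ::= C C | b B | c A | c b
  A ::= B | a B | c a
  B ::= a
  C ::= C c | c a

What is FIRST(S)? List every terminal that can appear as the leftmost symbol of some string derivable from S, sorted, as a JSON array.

FIRST sets, iterate to fixpoint:
pass 1:
  A via A→a B: +{a}
  A via A→c a: +{c}
  B via B→a: +{a}
  C via C→c a: +{c}
  S via S→C C: +{c}
  S via S→b B: +{b}
  S: {b,c}  A: {a,c}  B: {a}  C: {c}
pass 2: — fixpoint
  S: {b,c}  A: {a,c}  B: {a}  C: {c}

FIRST(S) = ["b", "c"]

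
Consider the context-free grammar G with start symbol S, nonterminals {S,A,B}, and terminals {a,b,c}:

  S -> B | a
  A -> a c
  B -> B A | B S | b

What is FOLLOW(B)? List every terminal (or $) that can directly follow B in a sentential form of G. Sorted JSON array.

FIRST sets, iterate to fixpoint:
pass 1:
  A via A→a c: +{a}
  B via B→b: +{b}
  S via S→B: +{b}
  S via S→a: +{a}
  FIRST(S)={a,b}  FIRST(A)={a}  FIRST(B)={b}
pass 2: — fixpoint
  FIRST(S)={a,b}  FIRST(A)={a}  FIRST(B)={b}

FOLLOW iteration:
seed FOLLOW(S) with $
round 1:
  B→B A: FOLLOW(B) ⊇ FIRST(A) = {a}; new: +{a}
  B→B A: FOLLOW(A) ⊇ FOLLOW(B) ⊇ {a}; new: +{a}
  B→B S: FOLLOW(B) ⊇ FIRST(S) = {a,b}; new: +{b}
  B→B S: FOLLOW(S) ⊇ FOLLOW(B) ⊇ {a,b}; new: +{a,b}
  S→B: FOLLOW(B) ⊇ FOLLOW(S) ⊇ {$,a,b}; new: +{$}
  S: {$,a,b}  A: {a}  B: {$,a,b}
round 2:
  B→B A: FOLLOW(A) ⊇ FOLLOW(B) ⊇ {$,a,b}; new: +{$,b}
  S: {$,a,b}  A: {$,a,b}  B: {$,a,b}
round 3: (no change)
  S: {$,a,b}  A: {$,a,b}  B: {$,a,b}

FOLLOW(B) = ["$", "a", "b"]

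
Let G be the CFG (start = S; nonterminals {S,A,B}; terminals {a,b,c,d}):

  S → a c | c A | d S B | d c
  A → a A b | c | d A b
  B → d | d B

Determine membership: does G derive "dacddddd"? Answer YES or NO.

CNF form of G:
  S -> T0 T3 | T2 T3 | T2 X6 | T3 A
  A -> T0 X4 | T2 X5 | c
  B -> T2 B | d
  T0 -> a
  T1 -> b
  T2 -> d
  T3 -> c
  X4 -> A T1
  X5 -> A T1
  X6 -> S B

Fill CYK table bottom-up:
  T[0,0] 'd' = {B,T2}  orig:{B}
  T[1,1] 'a' = {T0}  orig:{}
  T[2,2] 'c' = {A,T3}  orig:{A}
  T[3,3] 'd' = {B,T2}  orig:{B}
  T[4,4] 'd' = {B,T2}  orig:{B}
  T[5,5] 'd' = {B,T2}  orig:{B}
  T[6,6] 'd' = {B,T2}  orig:{B}
  T[7,7] 'd' = {B,T2}  orig:{B}
  T[0,1] 'da' = ∅
  T[1,2] 'ac' = {S}
  T[2,3] 'cd' = ∅
  T[3,4] 'dd' = {B}
  T[4,5] 'dd' = {B}
  T[5,6] 'dd' = {B}
  T[6,7] 'dd' = {B}
  T[0,2] 'dac' = ∅
  T[1,3] 'acd' = {X6}  orig:{}
  T[2,4] 'cdd' = ∅
  T[3,5] 'ddd' = {B}
  T[4,6] 'ddd' = {B}
  T[5,7] 'ddd' = {B}
  T[0,3] 'dacd' = {S}
  T[1,4] 'acdd' = {X6}  orig:{}
  T[2,5] 'cddd' = ∅
  T[3,6] 'dddd' = {B}
  T[4,7] 'dddd' = {B}
  T[0,4] 'dacdd' = {S,X6}  orig:{S}
  T[1,5] 'acddd' = {X6}  orig:{}
  T[2,6] 'cdddd' = ∅
  T[3,7] 'ddddd' = {B}
  T[0,5] 'dacddd' = {S,X6}  orig:{S}
  T[1,6] 'acdddd' = {X6}  orig:{}
  T[2,7] 'cddddd' = ∅
  T[0,6] 'dacdddd' = {S,X6}  orig:{S}
  T[1,7] 'acddddd' = {X6}  orig:{}
  T[0,7] 'dacddddd' = {S,X6}  orig:{S}

S ∈ T[0,7] ⇒ YES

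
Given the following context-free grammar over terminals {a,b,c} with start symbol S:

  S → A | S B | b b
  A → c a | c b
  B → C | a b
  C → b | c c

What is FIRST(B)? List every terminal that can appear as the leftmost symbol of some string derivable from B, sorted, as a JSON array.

FIRST sets, iterate to fixpoint:
round 1:
  A via A→c a: +{c}
  B via B→a b: +{a}
  C via C→b: +{b}
  C via C→c c: +{c}
  S via S→A: +{c}
  S via S→b b: +{b}
  FIRST(S)={b,c}  FIRST(A)={c}  FIRST(B)={a}  FIRST(C)={b,c}
round 2:
  B via B→C: +{b,c}
  FIRST(S)={b,c}  FIRST(A)={c}  FIRST(B)={a,b,c}  FIRST(C)={b,c}
round 3: (stable)
  FIRST(S)={b,c}  FIRST(A)={c}  FIRST(B)={a,b,c}  FIRST(C)={b,c}

FIRST(B) = ["a", "b", "c"]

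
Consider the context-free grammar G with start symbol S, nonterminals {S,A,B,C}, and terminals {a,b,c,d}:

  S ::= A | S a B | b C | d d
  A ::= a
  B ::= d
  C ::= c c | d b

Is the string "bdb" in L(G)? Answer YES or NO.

Convert to CNF:
  S -> S X4 | T1 T1 | T2 C | a
  A -> a
  B -> d
  C -> T0 T0 | T1 T2
  T0 -> c
  T1 -> d
  T2 -> b
  T3 -> a
  X4 -> T3 B

CYK fill:
  T[0,0] 'b' = {T2}  orig:{}
  T[1,1] 'd' = {B,T1}  orig:{B}
  T[2,2] 'b' = {T2}  orig:{}
  T[0,1] 'bd' = ∅
  T[1,2] 'db' = {C}
  T[0,2] 'bdb' = {S}

S ∈ T[0,2] ⇒ YES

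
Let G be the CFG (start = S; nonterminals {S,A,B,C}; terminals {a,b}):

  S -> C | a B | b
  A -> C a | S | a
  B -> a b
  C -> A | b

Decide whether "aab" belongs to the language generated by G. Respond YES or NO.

CNF form of G:
  S -> C T0 | T0 B | a | b
  A -> C T0 | T0 B | a | b
  B -> T0 T1
  C -> C T0 | T0 B | a | b
  T0 -> a
  T1 -> b

CYK table (by increasing span):
  [0..0]={A,C,S,T0}  "a"  orig:{A,C,S}
  [1..1]={A,C,S,T0}  "a"  orig:{A,C,S}
  [2..2]={A,C,S,T1}  "b"  orig:{A,C,S}
  [0..1]={A,C,S}  "aa"
  [1..2]={B}  "ab"
  [0..2]={A,C,S}  "aab"

S ∈ T[0,2] ⇒ YES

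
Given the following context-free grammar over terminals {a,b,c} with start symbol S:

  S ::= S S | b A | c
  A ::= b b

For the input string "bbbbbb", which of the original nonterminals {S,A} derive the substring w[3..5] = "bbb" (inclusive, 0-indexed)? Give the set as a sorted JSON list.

CNF form of G:
  S -> S S | T0 A | c
  A -> T0 T0
  T0 -> b

Fill CYK table bottom-up — only the sub-triangle for w[3..5]:
  cell(3,3) b: {T0}  orig:{}
  cell(4,4) b: {T0}  orig:{}
  cell(5,5) b: {T0}  orig:{}
  cell(3,4) bb: {A}
  cell(4,5) bb: {A}
  cell(3,5) bbb: {S}

Original NTs in T[3,5] deriving "bbb": ["S"]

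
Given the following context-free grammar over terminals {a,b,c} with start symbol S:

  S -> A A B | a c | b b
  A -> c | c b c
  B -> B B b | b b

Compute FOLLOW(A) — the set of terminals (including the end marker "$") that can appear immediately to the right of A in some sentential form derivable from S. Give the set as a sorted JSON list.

FIRST iteration:
iter 1:
  A via A→c: +{c}
  B via B→b b: +{b}
  S via S→A A B: +{c}
  S via S→a c: +{a}
  S via S→b b: +{b}
  FIRST(S)={a,b,c}  FIRST(A)={c}  FIRST(B)={b}
iter 2: (stable)
  FIRST(S)={a,b,c}  FIRST(A)={c}  FIRST(B)={b}

Compute FOLLOW by fixpoint:
seed FOLLOW(S) with $
round 1:
  B→B B b: FOLLOW(B) ⊇ FIRST(B) = {b}; new: +{b}
  S→A A B: FOLLOW(A) ⊇ FIRST(A) = {c}; new: +{c}
  S→A A B: FOLLOW(A) ⊇ FIRST(B) = {b}; new: +{b}
  S→A A B: FOLLOW(B) ⊇ FOLLOW(S) ⊇ {$}; new: +{$}
  S: {$}  A: {b,c}  B: {$,b}
round 2: done
  S: {$}  A: {b,c}  B: {$,b}

FOLLOW(A) = ["b", "c"]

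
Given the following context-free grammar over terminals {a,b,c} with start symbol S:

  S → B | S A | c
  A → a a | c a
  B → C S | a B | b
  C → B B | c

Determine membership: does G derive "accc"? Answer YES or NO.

CNF form of G:
  S -> C S | S A | T0 B | b | c
  A -> T0 T0 | T1 T0
  B -> C S | T0 B | b
  C -> B B | c
  T0 -> a
  T1 -> c

Fill CYK table bottom-up:
  T[0,0] 'a' = {T0}  orig:{}
  T[1,1] 'c' = {C,S,T1}  orig:{C,S}
  T[2,2] 'c' = {C,S,T1}  orig:{C,S}
  T[3,3] 'c' = {C,S,T1}  orig:{C,S}
  T[0,1] 'ac' = ∅
  T[1,2] 'cc' = {B,S}
  T[2,3] 'cc' = {B,S}
  T[0,2] 'acc' = {B,S}
  T[1,3] 'ccc' = {B,S}
  T[0,3] 'accc' = {B,S}

S ∈ T[0,3] ⇒ YES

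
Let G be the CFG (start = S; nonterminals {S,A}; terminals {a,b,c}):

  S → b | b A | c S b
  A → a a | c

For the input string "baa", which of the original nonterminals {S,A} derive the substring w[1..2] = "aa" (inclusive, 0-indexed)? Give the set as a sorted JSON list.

CNF form of G:
  S -> T1 A | T2 X3 | b
  A -> T0 T0 | c
  T0 -> a
  T1 -> b
  T2 -> c
  X3 -> S T1

Fill CYK table bottom-up (cells [i..j] with 1 ≤ i ≤ j ≤ 2 only):
  cell(1,1) a: {T0}  orig:{}
  cell(2,2) a: {T0}  orig:{}
  cell(1,2) aa: {A}

Original NTs in T[1,2] deriving "aa": ["A"]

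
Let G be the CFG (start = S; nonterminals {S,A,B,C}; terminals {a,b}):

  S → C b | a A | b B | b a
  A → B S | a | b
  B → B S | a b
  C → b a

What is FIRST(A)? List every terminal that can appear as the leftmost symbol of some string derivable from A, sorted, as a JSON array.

Compute FIRST by fixpoint:
round 1:
  A via A→a: +{a}
  A via A→b: +{b}
  B via B→a b: +{a}
  C via C→b a: +{b}
  S via S→C b: +{b}
  S via S→a A: +{a}
  S: {a,b}  A: {a,b}  B: {a}  C: {b}
round 2: done
  S: {a,b}  A: {a,b}  B: {a}  C: {b}

FIRST(A) = ["a", "b"]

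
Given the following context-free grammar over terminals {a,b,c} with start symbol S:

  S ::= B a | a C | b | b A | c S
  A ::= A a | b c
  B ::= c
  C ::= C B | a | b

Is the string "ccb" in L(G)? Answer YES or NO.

Convert to CNF:
  S -> B T0 | T0 C | T1 A | T2 S | b
  A -> A T0 | T1 T2
  B -> c
  C -> C B | a | b
  T0 -> a
  T1 -> b
  T2 -> c

CYK table (by increasing span):
  cell(0,0) c: {B,T2}  orig:{B}
  cell(1,1) c: {B,T2}  orig:{B}
  cell(2,2) b: {C,S,T1}  orig:{C,S}
  cell(0,1) cc: ∅
  cell(1,2) cb: {S}
  cell(0,2) ccb: {S}

S ∈ T[0,2] ⇒ YES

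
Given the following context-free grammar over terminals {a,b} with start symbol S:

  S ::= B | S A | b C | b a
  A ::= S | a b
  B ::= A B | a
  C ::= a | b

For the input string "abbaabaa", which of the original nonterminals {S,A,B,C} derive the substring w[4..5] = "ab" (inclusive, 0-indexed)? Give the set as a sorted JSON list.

Convert to CNF:
  S -> A B | S A | T1 C | T1 T0 | a
  A -> A B | S A | T0 T1 | T1 C | T1 T0 | a
  B -> A B | a
  C -> a | b
  T0 -> a
  T1 -> b

Fill CYK table bottom-up, restricted to cells inside w[4..5]:
  [4..4]={A,B,C,S,T0}  "a"  orig:{A,B,C,S}
  [5..5]={C,T1}  "b"  orig:{C}
  [4..5]={A}  "ab"

Original NTs in T[4,5] deriving "ab": ["A"]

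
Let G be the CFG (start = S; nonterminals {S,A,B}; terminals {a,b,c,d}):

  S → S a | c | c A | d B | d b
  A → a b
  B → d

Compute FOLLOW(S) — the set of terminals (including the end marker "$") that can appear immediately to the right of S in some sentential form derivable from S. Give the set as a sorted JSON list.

Compute FIRST by fixpoint:
round 1:
  A via A→a b: +{a}
  B via B→d: +{d}
  S via S→c: +{c}
  S via S→d B: +{d}
  FIRST(S)={c,d}  FIRST(A)={a}  FIRST(B)={d}
round 2: done
  FIRST(S)={c,d}  FIRST(A)={a}  FIRST(B)={d}

FOLLOW iteration:
initialize: $ ∈ FOLLOW(S)
[1]
  S→S a: FOLLOW(S) ⊇ FIRST(a) = {a}; new: +{a}
  S→c A: FOLLOW(A) ⊇ FOLLOW(S) ⊇ {$,a}; new: +{$,a}
  S→d B: FOLLOW(B) ⊇ FOLLOW(S) ⊇ {$,a}; new: +{$,a}
  FOLLOW[S]={$,a}  FOLLOW[A]={$,a}  FOLLOW[B]={$,a}
[2] — fixpoint
  FOLLOW[S]={$,a}  FOLLOW[A]={$,a}  FOLLOW[B]={$,a}

FOLLOW(S) = ["$", "a"]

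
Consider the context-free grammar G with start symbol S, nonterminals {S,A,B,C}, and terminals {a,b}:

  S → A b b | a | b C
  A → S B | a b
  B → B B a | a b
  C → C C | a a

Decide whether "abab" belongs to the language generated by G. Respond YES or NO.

Convert to CNF:
  S -> A X3 | T1 C | a
  A -> S B | T0 T1
  B -> B X2 | T0 T1
  C -> C C | T0 T0
  T0 -> a
  T1 -> b
  X2 -> B T0
  X3 -> T1 T1

CYK table (by increasing span):
  T[0,0] 'a' = {S,T0}  orig:{S}
  T[1,1] 'b' = {T1}  orig:{}
  T[2,2] 'a' = {S,T0}  orig:{S}
  T[3,3] 'b' = {T1}  orig:{}
  T[0,1] 'ab' = {A,B}
  T[1,2] 'ba' = ∅
  T[2,3] 'ab' = {A,B}
  T[0,2] 'aba' = {X2}  orig:{}
  T[1,3] 'bab' = ∅
  T[0,3] 'abab' = ∅

S ∉ T[0,3] ⇒ NO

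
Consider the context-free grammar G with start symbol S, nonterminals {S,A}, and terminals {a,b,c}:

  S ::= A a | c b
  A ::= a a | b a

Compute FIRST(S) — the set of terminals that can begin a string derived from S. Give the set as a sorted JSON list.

FIRST sets, iterate to fixpoint:
iter 1:
  A via A→a a: +{a}
  A via A→b a: +{b}
  S via S→A a: +{a,b}
  S via S→c b: +{c}
  FIRST[S]={a,b,c}  FIRST[A]={a,b}
iter 2: done
  FIRST[S]={a,b,c}  FIRST[A]={a,b}

FIRST(S) = ["a", "b", "c"]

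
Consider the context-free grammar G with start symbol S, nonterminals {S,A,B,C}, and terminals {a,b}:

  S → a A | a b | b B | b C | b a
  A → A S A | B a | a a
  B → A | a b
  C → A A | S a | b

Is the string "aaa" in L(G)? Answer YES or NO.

CNF form of G:
  S -> T0 A | T0 T1 | T1 B | T1 C | T1 T0
  A -> A X2 | B T0 | T0 T0
  B -> A X3 | B T0 | T0 T0 | T0 T1
  C -> A A | S T0 | b
  T0 -> a
  T1 -> b
  X2 -> S A
  X3 -> S A

Fill CYK table bottom-up:
  [0..0]={T0}  "a"  orig:{}
  [1..1]={T0}  "a"  orig:{}
  [2..2]={T0}  "a"  orig:{}
  [0..1]={A,B}  "aa"
  [1..2]={A,B}  "aa"
  [0..2]={A,B,S}  "aaa"

S ∈ T[0,2] ⇒ YES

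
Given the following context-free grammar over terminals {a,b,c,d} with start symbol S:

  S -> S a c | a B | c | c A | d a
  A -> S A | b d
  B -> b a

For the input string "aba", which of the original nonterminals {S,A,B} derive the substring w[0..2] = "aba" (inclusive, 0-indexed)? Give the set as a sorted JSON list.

CNF form of G:
  S -> S X4 | T1 T2 | T2 B | T3 A | c
  A -> S A | T0 T1
  B -> T0 T2
  T0 -> b
  T1 -> d
  T2 -> a
  T3 -> c
  X4 -> T2 T3

Fill CYK table bottom-up, restricted to cells inside w[0..2]:
  T[0,0] 'a' = {T2}  orig:{}
  T[1,1] 'b' = {T0}  orig:{}
  T[2,2] 'a' = {T2}  orig:{}
  T[0,1] 'ab' = ∅
  T[1,2] 'ba' = {B}
  T[0,2] 'aba' = {S}

Original NTs in T[0,2] deriving "aba": ["S"]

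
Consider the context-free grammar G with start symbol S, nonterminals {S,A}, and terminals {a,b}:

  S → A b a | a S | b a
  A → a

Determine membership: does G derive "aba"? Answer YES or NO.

CNF form of G:
  S -> A X2 | T0 T1 | T1 S
  A -> a
  T0 -> b
  T1 -> a
  X2 -> T0 T1

CYK fill:
  [0..0]={A,T1}  "a"  orig:{A}
  [1..1]={T0}  "b"  orig:{}
  [2..2]={A,T1}  "a"  orig:{A}
  [0..1]=∅  "ab"
  [1..2]={S,X2}  "ba"  orig:{S}
  [0..2]={S}  "aba"

S ∈ T[0,2] ⇒ YES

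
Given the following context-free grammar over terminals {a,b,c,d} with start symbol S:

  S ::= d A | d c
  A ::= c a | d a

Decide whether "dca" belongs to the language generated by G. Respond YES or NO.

Convert to CNF:
  S -> T2 A | T2 T0
  A -> T0 T1 | T2 T1
  T0 -> c
  T1 -> a
  T2 -> d

CYK fill:
  cell(0,0) d: {T2}  orig:{}
  cell(1,1) c: {T0}  orig:{}
  cell(2,2) a: {T1}  orig:{}
  cell(0,1) dc: {S}
  cell(1,2) ca: {A}
  cell(0,2) dca: {S}

S ∈ T[0,2] ⇒ YES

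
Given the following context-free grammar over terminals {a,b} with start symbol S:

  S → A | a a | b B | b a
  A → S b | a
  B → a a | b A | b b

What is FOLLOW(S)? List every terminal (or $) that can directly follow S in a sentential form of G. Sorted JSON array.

FIRST iteration:
round 1:
  A via A→a: +{a}
  B via B→a a: +{a}
  B via B→b A: +{b}
  S via S→A: +{a}
  S via S→b B: +{b}
  FIRST[S]={a,b}  FIRST[A]={a}  FIRST[B]={a,b}
round 2:
  A via A→S b: +{b}
  FIRST[S]={a,b}  FIRST[A]={a,b}  FIRST[B]={a,b}
round 3: (stable)
  FIRST[S]={a,b}  FIRST[A]={a,b}  FIRST[B]={a,b}

FOLLOW sets:
FOLLOW(S) := {$}
[1]
  A→S b: FOLLOW(S) ⊇ FIRST(b) = {b}; new: +{b}
  S→A: FOLLOW(A) ⊇ FOLLOW(S) ⊇ {$,b}; new: +{$,b}
  S→b B: FOLLOW(B) ⊇ FOLLOW(S) ⊇ {$,b}; new: +{$,b}
  FOLLOW[S]={$,b}  FOLLOW[A]={$,b}  FOLLOW[B]={$,b}
[2] done
  FOLLOW[S]={$,b}  FOLLOW[A]={$,b}  FOLLOW[B]={$,b}

FOLLOW(S) = ["$", "b"]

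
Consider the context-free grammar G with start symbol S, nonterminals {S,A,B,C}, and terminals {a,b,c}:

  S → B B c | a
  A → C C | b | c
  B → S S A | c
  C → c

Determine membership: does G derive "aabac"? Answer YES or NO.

CNF form of G:
  S -> B X2 | a
  A -> C C | b | c
  B -> S X1 | c
  C -> c
  T0 -> c
  X1 -> S A
  X2 -> B T0

Fill CYK table bottom-up:
  cell(0,0) a: {S}
  cell(1,1) a: {S}
  cell(2,2) b: {A}
  cell(3,3) a: {S}
  cell(4,4) c: {A,B,C,T0}  orig:{A,B,C}
  cell(0,1) aa: ∅
  cell(1,2) ab: {X1}  orig:{}
  cell(2,3) ba: ∅
  cell(3,4) ac: {X1}  orig:{}
  cell(0,2) aab: {B}
  cell(1,3) aba: ∅
  cell(2,4) bac: ∅
  cell(0,3) aaba: ∅
  cell(1,4) abac: ∅
  cell(0,4) aabac: ∅

S ∉ T[0,4] ⇒ NO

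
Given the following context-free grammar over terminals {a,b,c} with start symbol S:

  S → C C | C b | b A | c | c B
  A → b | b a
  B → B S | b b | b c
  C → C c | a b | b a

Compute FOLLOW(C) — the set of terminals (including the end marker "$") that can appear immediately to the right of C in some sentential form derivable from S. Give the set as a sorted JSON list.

Compute FIRST by fixpoint:
[1]
  A via A→b: +{b}
  B via B→b b: +{b}
  C via C→a b: +{a}
  C via C→b a: +{b}
  S via S→C C: +{a,b}
  S via S→c: +{c}
  FIRST[S]={a,b,c}  FIRST[A]={b}  FIRST[B]={b}  FIRST[C]={a,b}
[2] done
  FIRST[S]={a,b,c}  FIRST[A]={b}  FIRST[B]={b}  FIRST[C]={a,b}

Compute FOLLOW by fixpoint:
seed FOLLOW(S) with $
round 1:
  B→B S: FOLLOW(B) ⊇ FIRST(S) = {a,b,c}; new: +{a,b,c}
  B→B S: FOLLOW(S) ⊇ FOLLOW(B) ⊇ {a,b,c}; new: +{a,b,c}
  C→C c: FOLLOW(C) ⊇ FIRST(c) = {c}; new: +{c}
  S→C C: FOLLOW(C) ⊇ FIRST(C) = {a,b}; new: +{a,b}
  S→C C: FOLLOW(C) ⊇ FOLLOW(S) ⊇ {$,a,b,c}; new: +{$}
  S→b A: FOLLOW(A) ⊇ FOLLOW(S) ⊇ {$,a,b,c}; new: +{$,a,b,c}
  S→c B: FOLLOW(B) ⊇ FOLLOW(S) ⊇ {$,a,b,c}; new: +{$}
  FOLLOW(S)={$,a,b,c}  FOLLOW(A)={$,a,b,c}  FOLLOW(B)={$,a,b,c}  FOLLOW(C)={$,a,b,c}
round 2: (no change)
  FOLLOW(S)={$,a,b,c}  FOLLOW(A)={$,a,b,c}  FOLLOW(B)={$,a,b,c}  FOLLOW(C)={$,a,b,c}

FOLLOW(C) = ["$", "a", "b", "c"]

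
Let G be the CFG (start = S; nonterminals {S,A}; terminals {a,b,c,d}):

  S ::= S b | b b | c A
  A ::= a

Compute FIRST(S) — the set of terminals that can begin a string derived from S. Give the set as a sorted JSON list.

Compute FIRST by fixpoint:
pass 1:
  A via A→a: +{a}
  S via S→b b: +{b}
  S via S→c A: +{c}
  FIRST(S)={b,c}  FIRST(A)={a}
pass 2: (stable)
  FIRST(S)={b,c}  FIRST(A)={a}

FIRST(S) = ["b", "c"]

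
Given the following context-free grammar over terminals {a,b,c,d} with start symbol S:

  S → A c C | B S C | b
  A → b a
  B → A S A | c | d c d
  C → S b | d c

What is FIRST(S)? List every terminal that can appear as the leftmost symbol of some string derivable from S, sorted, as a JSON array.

FIRST iteration:
[1]
  A via A→b a: +{b}
  B via B→A S A: +{b}
  B via B→c: +{c}
  B via B→d c d: +{d}
  C via C→d c: +{d}
  S via S→A c C: +{b}
  S via S→B S C: +{c,d}
  S: {b,c,d}  A: {b}  B: {b,c,d}  C: {d}
[2]
  C via C→S b: +{b,c}
  S: {b,c,d}  A: {b}  B: {b,c,d}  C: {b,c,d}
[3] (no change)
  S: {b,c,d}  A: {b}  B: {b,c,d}  C: {b,c,d}

FIRST(S) = ["b", "c", "d"]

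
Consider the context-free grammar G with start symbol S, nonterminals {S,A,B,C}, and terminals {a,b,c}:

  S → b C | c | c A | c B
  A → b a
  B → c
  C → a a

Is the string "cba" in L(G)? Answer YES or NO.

Convert to CNF:
  S -> T0 C | T2 A | T2 B | c
  A -> T0 T1
  B -> c
  C -> T1 T1
  T0 -> b
  T1 -> a
  T2 -> c

CYK fill:
  T[0,0] 'c' = {B,S,T2}  orig:{B,S}
  T[1,1] 'b' = {T0}  orig:{}
  T[2,2] 'a' = {T1}  orig:{}
  T[0,1] 'cb' = ∅
  T[1,2] 'ba' = {A}
  T[0,2] 'cba' = {S}

S ∈ T[0,2] ⇒ YES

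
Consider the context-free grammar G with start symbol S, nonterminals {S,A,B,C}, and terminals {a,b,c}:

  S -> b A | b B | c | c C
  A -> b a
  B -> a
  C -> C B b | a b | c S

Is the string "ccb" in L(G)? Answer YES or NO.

Convert to CNF:
  S -> T0 A | T0 B | T2 C | c
  A -> T0 T1
  B -> a
  C -> C X3 | T1 T0 | T2 S
  T0 -> b
  T1 -> a
  T2 -> c
  X3 -> B T0

Fill CYK table bottom-up:
  T[0,0] 'c' = {S,T2}  orig:{S}
  T[1,1] 'c' = {S,T2}  orig:{S}
  T[2,2] 'b' = {T0}  orig:{}
  T[0,1] 'cc' = {C}
  T[1,2] 'cb' = ∅
  T[0,2] 'ccb' = ∅

S ∉ T[0,2] ⇒ NO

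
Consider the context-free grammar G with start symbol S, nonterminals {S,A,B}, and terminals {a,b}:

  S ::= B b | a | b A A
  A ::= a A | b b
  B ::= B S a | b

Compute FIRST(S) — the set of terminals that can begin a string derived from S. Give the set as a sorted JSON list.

FIRST sets, iterate to fixpoint:
round 1:
  A via A→a A: +{a}
  A via A→b b: +{b}
  B via B→b: +{b}
  S via S→B b: +{b}
  S via S→a: +{a}
  FIRST(S)={a,b}  FIRST(A)={a,b}  FIRST(B)={b}
round 2: — fixpoint
  FIRST(S)={a,b}  FIRST(A)={a,b}  FIRST(B)={b}

FIRST(S) = ["a", "b"]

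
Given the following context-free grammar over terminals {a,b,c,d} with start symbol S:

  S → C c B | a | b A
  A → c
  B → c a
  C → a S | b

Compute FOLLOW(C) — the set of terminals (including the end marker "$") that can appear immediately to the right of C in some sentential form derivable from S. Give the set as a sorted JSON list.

FIRST iteration:
[1]
  A via A→c: +{c}
  B via B→c a: +{c}
  C via C→a S: +{a}
  C via C→b: +{b}
  S via S→C c B: +{a,b}
  FIRST(S)={a,b}  FIRST(A)={c}  FIRST(B)={c}  FIRST(C)={a,b}
[2] (no change)
  FIRST(S)={a,b}  FIRST(A)={c}  FIRST(B)={c}  FIRST(C)={a,b}

FOLLOW iteration:
seed FOLLOW(S) with $
[1]
  S→C c B: FOLLOW(C) ⊇ FIRST(c) = {c}; new: +{c}
  S→C c B: FOLLOW(B) ⊇ FOLLOW(S) ⊇ {$}; new: +{$}
  S→b A: FOLLOW(A) ⊇ FOLLOW(S) ⊇ {$}; new: +{$}
  FOLLOW(S)={$}  FOLLOW(A)={$}  FOLLOW(B)={$}  FOLLOW(C)={c}
[2]
  C→a S: FOLLOW(S) ⊇ FOLLOW(C) ⊇ {c}; new: +{c}
  S→C c B: FOLLOW(B) ⊇ FOLLOW(S) ⊇ {$,c}; new: +{c}
  S→b A: FOLLOW(A) ⊇ FOLLOW(S) ⊇ {$,c}; new: +{c}
  FOLLOW(S)={$,c}  FOLLOW(A)={$,c}  FOLLOW(B)={$,c}  FOLLOW(C)={c}
[3] — fixpoint
  FOLLOW(S)={$,c}  FOLLOW(A)={$,c}  FOLLOW(B)={$,c}  FOLLOW(C)={c}

FOLLOW(C) = ["c"]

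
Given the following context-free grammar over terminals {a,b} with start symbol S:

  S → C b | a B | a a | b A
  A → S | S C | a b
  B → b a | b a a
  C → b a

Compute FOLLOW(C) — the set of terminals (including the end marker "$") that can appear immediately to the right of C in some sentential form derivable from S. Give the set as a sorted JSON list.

Compute FIRST by fixpoint:
iter 1:
  A via A→a b: +{a}
  B via B→b a: +{b}
  C via C→b a: +{b}
  S via S→C b: +{b}
  S via S→a B: +{a}
  S: {a,b}  A: {a}  B: {b}  C: {b}
iter 2:
  A via A→S: +{b}
  S: {a,b}  A: {a,b}  B: {b}  C: {b}
iter 3: — fixpoint
  S: {a,b}  A: {a,b}  B: {b}  C: {b}

FOLLOW iteration:
FOLLOW(S) := {$}
iter 1:
  A→S C: FOLLOW(S) ⊇ FIRST(C) = {b}; new: +{b}
  S→C b: FOLLOW(C) ⊇ FIRST(b) = {b}; new: +{b}
  S→a B: FOLLOW(B) ⊇ FOLLOW(S) ⊇ {$,b}; new: +{$,b}
  S→b A: FOLLOW(A) ⊇ FOLLOW(S) ⊇ {$,b}; new: +{$,b}
  S: {$,b}  A: {$,b}  B: {$,b}  C: {b}
iter 2:
  A→S C: FOLLOW(C) ⊇ FOLLOW(A) ⊇ {$,b}; new: +{$}
  S: {$,b}  A: {$,b}  B: {$,b}  C: {$,b}
iter 3: done
  S: {$,b}  A: {$,b}  B: {$,b}  C: {$,b}

FOLLOW(C) = ["$", "b"]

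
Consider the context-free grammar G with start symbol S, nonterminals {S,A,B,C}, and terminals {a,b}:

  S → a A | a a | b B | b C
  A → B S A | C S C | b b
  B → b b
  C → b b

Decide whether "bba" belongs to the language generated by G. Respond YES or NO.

CNF form of G:
  S -> T0 B | T0 C | T1 A | T1 T1
  A -> B X2 | C X3 | T0 T0
  B -> T0 T0
  C -> T0 T0
  T0 -> b
  T1 -> a
  X2 -> S A
  X3 -> S C

CYK table (by increasing span):
  [0..0]={T0}  "b"  orig:{}
  [1..1]={T0}  "b"  orig:{}
  [2..2]={T1}  "a"  orig:{}
  [0..1]={A,B,C}  "bb"
  [1..2]=∅  "ba"
  [0..2]=∅  "bba"

S ∉ T[0,2] ⇒ NO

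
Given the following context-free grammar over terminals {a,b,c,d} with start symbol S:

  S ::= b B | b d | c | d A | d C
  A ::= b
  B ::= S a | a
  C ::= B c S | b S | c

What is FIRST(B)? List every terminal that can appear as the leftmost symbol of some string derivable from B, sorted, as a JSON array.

FIRST iteration:
[1]
  A via A→b: +{b}
  B via B→a: +{a}
  C via C→B c S: +{a}
  C via C→b S: +{b}
  C via C→c: +{c}
  S via S→b B: +{b}
  S via S→c: +{c}
  S via S→d A: +{d}
  S: {b,c,d}  A: {b}  B: {a}  C: {a,b,c}
[2]
  B via B→S a: +{b,c,d}
  C via C→B c S: +{d}
  S: {b,c,d}  A: {b}  B: {a,b,c,d}  C: {a,b,c,d}
[3] done
  S: {b,c,d}  A: {b}  B: {a,b,c,d}  C: {a,b,c,d}

FIRST(B) = ["a", "b", "c", "d"]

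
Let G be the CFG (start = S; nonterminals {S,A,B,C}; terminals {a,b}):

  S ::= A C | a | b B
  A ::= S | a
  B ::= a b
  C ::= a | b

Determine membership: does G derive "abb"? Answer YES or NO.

Convert to CNF:
  S -> A C | T0 B | a
  A -> A C | T0 B | a
  B -> T1 T0
  C -> a | b
  T0 -> b
  T1 -> a

Fill CYK table bottom-up:
  T[0,0] 'a' = {A,C,S,T1}  orig:{A,C,S}
  T[1,1] 'b' = {C,T0}  orig:{C}
  T[2,2] 'b' = {C,T0}  orig:{C}
  T[0,1] 'ab' = {A,B,S}
  T[1,2] 'bb' = ∅
  T[0,2] 'abb' = {A,S}

S ∈ T[0,2] ⇒ YES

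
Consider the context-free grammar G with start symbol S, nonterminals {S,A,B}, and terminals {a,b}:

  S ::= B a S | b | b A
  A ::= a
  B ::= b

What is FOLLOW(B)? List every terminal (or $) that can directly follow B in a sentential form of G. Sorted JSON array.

Compute FIRST by fixpoint:
round 1:
  A via A→a: +{a}
  B via B→b: +{b}
  S via S→B a S: +{b}
  FIRST[S]={b}  FIRST[A]={a}  FIRST[B]={b}
round 2: done
  FIRST[S]={b}  FIRST[A]={a}  FIRST[B]={b}

Compute FOLLOW by fixpoint:
seed FOLLOW(S) with $
round 1:
  S→B a S: FOLLOW(B) ⊇ FIRST(a) = {a}; new: +{a}
  S→b A: FOLLOW(A) ⊇ FOLLOW(S) ⊇ {$}; new: +{$}
  S: {$}  A: {$}  B: {a}
round 2: (no change)
  S: {$}  A: {$}  B: {a}

FOLLOW(B) = ["a"]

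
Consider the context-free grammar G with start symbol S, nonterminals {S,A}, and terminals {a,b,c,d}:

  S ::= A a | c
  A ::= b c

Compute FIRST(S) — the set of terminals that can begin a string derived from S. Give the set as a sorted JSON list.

FIRST sets, iterate to fixpoint:
round 1:
  A via A→b c: +{b}
  S via S→A a: +{b}
  S via S→c: +{c}
  S: {b,c}  A: {b}
round 2: (no change)
  S: {b,c}  A: {b}

FIRST(S) = ["b", "c"]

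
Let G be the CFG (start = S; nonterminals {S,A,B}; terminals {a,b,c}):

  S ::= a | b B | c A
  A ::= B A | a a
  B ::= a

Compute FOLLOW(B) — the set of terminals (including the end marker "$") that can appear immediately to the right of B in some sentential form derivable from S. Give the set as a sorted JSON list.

FIRST sets, iterate to fixpoint:
round 1:
  A via A→a a: +{a}
  B via B→a: +{a}
  S via S→a: +{a}
  S via S→b B: +{b}
  S via S→c A: +{c}
  S: {a,b,c}  A: {a}  B: {a}
round 2: — fixpoint
  S: {a,b,c}  A: {a}  B: {a}

FOLLOW sets:
seed FOLLOW(S) with $
pass 1:
  A→B A: FOLLOW(B) ⊇ FIRST(A) = {a}; new: +{a}
  S→b B: FOLLOW(B) ⊇ FOLLOW(S) ⊇ {$}; new: +{$}
  S→c A: FOLLOW(A) ⊇ FOLLOW(S) ⊇ {$}; new: +{$}
  S: {$}  A: {$}  B: {$,a}
pass 2: done
  S: {$}  A: {$}  B: {$,a}

FOLLOW(B) = ["$", "a"]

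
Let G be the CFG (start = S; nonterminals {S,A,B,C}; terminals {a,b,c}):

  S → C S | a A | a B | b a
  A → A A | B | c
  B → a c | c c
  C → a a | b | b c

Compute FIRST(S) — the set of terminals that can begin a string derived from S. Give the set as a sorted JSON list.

Compute FIRST by fixpoint:
round 1:
  A via A→c: +{c}
  B via B→a c: +{a}
  B via B→c c: +{c}
  C via C→a a: +{a}
  C via C→b: +{b}
  S via S→C S: +{a,b}
  FIRST[S]={a,b}  FIRST[A]={c}  FIRST[B]={a,c}  FIRST[C]={a,b}
round 2:
  A via A→B: +{a}
  FIRST[S]={a,b}  FIRST[A]={a,c}  FIRST[B]={a,c}  FIRST[C]={a,b}
round 3: done
  FIRST[S]={a,b}  FIRST[A]={a,c}  FIRST[B]={a,c}  FIRST[C]={a,b}

FIRST(S) = ["a", "b"]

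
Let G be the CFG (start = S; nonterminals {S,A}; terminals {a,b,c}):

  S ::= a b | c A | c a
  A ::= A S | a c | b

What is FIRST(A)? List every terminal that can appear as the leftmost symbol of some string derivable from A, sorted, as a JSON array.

Compute FIRST by fixpoint:
iter 1:
  A via A→a c: +{a}
  A via A→b: +{b}
  S via S→a b: +{a}
  S via S→c A: +{c}
  S: {a,c}  A: {a,b}
iter 2: (no change)
  S: {a,c}  A: {a,b}

FIRST(A) = ["a", "b"]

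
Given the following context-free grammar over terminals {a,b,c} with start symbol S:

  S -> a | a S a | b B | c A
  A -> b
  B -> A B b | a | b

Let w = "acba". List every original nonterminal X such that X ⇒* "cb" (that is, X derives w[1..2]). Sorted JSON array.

Convert to CNF:
  S -> T0 B | T1 X4 | T2 A | a
  A -> b
  B -> A X3 | a | b
  T0 -> b
  T1 -> a
  T2 -> c
  X3 -> B T0
  X4 -> S T1

CYK fill — only the sub-triangle for w[1..2]:
  T[1,1] 'c' = {T2}  orig:{}
  T[2,2] 'b' = {A,B,T0}  orig:{A,B}
  T[1,2] 'cb' = {S}

Original NTs in T[1,2] deriving "cb": ["S"]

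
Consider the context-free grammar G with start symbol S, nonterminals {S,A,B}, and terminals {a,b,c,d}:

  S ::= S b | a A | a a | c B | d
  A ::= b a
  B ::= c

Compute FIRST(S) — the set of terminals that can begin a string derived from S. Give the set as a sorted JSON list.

Compute FIRST by fixpoint:
iter 1:
  A via A→b a: +{b}
  B via B→c: +{c}
  S via S→a A: +{a}
  S via S→c B: +{c}
  S via S→d: +{d}
  S: {a,c,d}  A: {b}  B: {c}
iter 2: done
  S: {a,c,d}  A: {b}  B: {c}

FIRST(S) = ["a", "c", "d"]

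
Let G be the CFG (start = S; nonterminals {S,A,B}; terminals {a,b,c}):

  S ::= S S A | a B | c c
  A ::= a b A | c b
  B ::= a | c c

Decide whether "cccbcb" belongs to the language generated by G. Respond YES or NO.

CNF form of G:
  S -> S X4 | T0 B | T2 T2
  A -> T0 X3 | T2 T1
  B -> T2 T2 | a
  T0 -> a
  T1 -> b
  T2 -> c
  X3 -> T1 A
  X4 -> S A

Fill CYK table bottom-up:
  T[0,0] 'c' = {T2}  orig:{}
  T[1,1] 'c' = {T2}  orig:{}
  T[2,2] 'c' = {T2}  orig:{}
  T[3,3] 'b' = {T1}  orig:{}
  T[4,4] 'c' = {T2}  orig:{}
  T[5,5] 'b' = {T1}  orig:{}
  T[0,1] 'cc' = {B,S}
  T[1,2] 'cc' = {B,S}
  T[2,3] 'cb' = {A}
  T[3,4] 'bc' = ∅
  T[4,5] 'cb' = {A}
  T[0,2] 'ccc' = ∅
  T[1,3] 'ccb' = ∅
  T[2,4] 'cbc' = ∅
  T[3,5] 'bcb' = {X3}  orig:{}
  T[0,3] 'cccb' = {X4}  orig:{}
  T[1,4] 'ccbc' = ∅
  T[2,5] 'cbcb' = ∅
  T[0,4] 'cccbc' = ∅
  T[1,5] 'ccbcb' = ∅
  T[0,5] 'cccbcb' = ∅

S ∉ T[0,5] ⇒ NO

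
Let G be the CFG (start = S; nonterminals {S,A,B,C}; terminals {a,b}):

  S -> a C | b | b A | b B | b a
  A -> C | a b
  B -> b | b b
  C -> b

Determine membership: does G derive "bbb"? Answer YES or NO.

CNF form of G:
  S -> T0 C | T1 A | T1 B | T1 T0 | b
  A -> T0 T1 | b
  B -> T1 T1 | b
  C -> b
  T0 -> a
  T1 -> b

Fill CYK table bottom-up:
  cell(0,0) b: {A,B,C,S,T1}  orig:{A,B,C,S}
  cell(1,1) b: {A,B,C,S,T1}  orig:{A,B,C,S}
  cell(2,2) b: {A,B,C,S,T1}  orig:{A,B,C,S}
  cell(0,1) bb: {B,S}
  cell(1,2) bb: {B,S}
  cell(0,2) bbb: {S}

S ∈ T[0,2] ⇒ YES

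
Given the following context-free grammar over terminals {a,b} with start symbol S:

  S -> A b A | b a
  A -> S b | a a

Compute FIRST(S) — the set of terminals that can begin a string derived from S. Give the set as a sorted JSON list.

FIRST iteration:
[1]
  A via A→a a: +{a}
  S via S→A b A: +{a}
  S via S→b a: +{b}
  FIRST[S]={a,b}  FIRST[A]={a}
[2]
  A via A→S b: +{b}
  FIRST[S]={a,b}  FIRST[A]={a,b}
[3] — fixpoint
  FIRST[S]={a,b}  FIRST[A]={a,b}

FIRST(S) = ["a", "b"]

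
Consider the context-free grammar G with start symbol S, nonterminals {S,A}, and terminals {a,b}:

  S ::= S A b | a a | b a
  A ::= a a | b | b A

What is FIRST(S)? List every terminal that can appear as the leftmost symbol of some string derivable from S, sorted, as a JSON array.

FIRST iteration:
round 1:
  A via A→a a: +{a}
  A via A→b: +{b}
  S via S→a a: +{a}
  S via S→b a: +{b}
  S: {a,b}  A: {a,b}
round 2: (no change)
  S: {a,b}  A: {a,b}

FIRST(S) = ["a", "b"]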